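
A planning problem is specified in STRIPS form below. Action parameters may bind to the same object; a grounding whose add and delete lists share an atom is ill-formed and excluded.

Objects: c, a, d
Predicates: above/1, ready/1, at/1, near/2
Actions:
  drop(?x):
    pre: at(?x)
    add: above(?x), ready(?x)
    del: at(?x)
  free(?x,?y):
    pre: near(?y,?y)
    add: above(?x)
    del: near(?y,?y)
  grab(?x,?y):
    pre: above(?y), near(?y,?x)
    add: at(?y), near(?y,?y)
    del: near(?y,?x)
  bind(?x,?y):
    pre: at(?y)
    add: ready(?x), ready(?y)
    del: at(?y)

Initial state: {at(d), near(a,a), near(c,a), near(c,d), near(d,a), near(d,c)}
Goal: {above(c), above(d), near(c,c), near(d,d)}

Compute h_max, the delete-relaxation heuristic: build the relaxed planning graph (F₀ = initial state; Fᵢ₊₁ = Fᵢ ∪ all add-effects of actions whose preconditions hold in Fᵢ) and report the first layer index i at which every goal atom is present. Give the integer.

F0 = init (6 atoms)
F1 = F0 ∪ {above(a), above(c), above(d), ready(a), ready(c), ready(d)}  (12 atoms)
F2 = F1 ∪ {at(c), near(c,c), near(d,d)}  (15 atoms)
goal ⊆ F2  ⇒  h_max = 2

2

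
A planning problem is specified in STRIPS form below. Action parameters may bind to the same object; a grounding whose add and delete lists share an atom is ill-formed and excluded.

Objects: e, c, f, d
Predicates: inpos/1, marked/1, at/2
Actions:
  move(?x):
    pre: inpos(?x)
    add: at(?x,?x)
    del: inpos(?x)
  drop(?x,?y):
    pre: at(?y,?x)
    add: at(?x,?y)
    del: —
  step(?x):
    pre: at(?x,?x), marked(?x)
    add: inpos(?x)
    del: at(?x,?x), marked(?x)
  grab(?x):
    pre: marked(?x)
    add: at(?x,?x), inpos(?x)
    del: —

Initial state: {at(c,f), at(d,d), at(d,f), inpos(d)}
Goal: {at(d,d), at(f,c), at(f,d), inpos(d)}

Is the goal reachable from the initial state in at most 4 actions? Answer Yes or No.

1. drop(f,c)  →  {at(c,f), at(d,d), at(d,f), at(f,c), inpos(d)}
2. drop(f,d)  →  {at(c,f), at(d,d), at(d,f), at(f,c), at(f,d), inpos(d)}
optimal plan length = 2; 2 ≤ 4

Yes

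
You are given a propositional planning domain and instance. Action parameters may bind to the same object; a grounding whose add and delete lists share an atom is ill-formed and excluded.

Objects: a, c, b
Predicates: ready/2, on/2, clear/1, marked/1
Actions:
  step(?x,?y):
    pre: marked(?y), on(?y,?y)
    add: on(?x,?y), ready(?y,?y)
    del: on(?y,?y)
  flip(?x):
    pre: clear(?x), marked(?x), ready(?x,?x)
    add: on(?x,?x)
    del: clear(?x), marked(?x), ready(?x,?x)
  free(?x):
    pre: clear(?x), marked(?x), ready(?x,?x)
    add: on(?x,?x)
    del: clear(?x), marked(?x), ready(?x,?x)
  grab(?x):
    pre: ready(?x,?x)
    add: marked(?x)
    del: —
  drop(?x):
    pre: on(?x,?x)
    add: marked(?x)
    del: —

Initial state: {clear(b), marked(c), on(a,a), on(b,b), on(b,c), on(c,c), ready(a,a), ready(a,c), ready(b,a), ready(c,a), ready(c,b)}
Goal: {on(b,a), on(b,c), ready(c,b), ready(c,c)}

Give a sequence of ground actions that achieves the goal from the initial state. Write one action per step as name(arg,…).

1. step(a,c)  →  {clear(b), marked(c), on(a,a), on(a,c), on(b,b), on(b,c), ready(a,a), ready(a,c), ready(b,a), ready(c,a), ready(c,b), ready(c,c)}
2. grab(a)  →  {clear(b), marked(a), marked(c), on(a,a), on(a,c), on(b,b), on(b,c), ready(a,a), ready(a,c), ready(b,a), ready(c,a), ready(c,b), ready(c,c)}
3. step(b,a)  →  {clear(b), marked(a), marked(c), on(a,c), on(b,a), on(b,b), on(b,c), ready(a,a), ready(a,c), ready(b,a), ready(c,a), ready(c,b), ready(c,c)}

step(a,c); grab(a); step(b,a)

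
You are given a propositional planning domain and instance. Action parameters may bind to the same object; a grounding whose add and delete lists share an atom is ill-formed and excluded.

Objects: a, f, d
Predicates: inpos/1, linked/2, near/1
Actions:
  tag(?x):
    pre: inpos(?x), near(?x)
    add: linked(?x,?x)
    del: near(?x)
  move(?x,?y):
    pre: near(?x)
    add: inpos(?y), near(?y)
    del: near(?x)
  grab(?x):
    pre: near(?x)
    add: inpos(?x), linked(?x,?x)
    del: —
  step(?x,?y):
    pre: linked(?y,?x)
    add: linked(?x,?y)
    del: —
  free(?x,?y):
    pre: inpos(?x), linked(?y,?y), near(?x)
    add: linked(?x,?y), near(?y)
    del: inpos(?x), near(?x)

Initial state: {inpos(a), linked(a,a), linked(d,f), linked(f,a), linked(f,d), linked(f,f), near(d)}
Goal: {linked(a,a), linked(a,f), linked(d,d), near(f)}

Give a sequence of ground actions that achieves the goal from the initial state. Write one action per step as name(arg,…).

1. grab(d)  →  {inpos(a), inpos(d), linked(a,a), linked(d,d), linked(d,f), linked(f,a), linked(f,d), linked(f,f), near(d)}
2. move(d,a)  →  {inpos(a), inpos(d), linked(a,a), linked(d,d), linked(d,f), linked(f,a), linked(f,d), linked(f,f), near(a)}
3. free(a,f)  →  {inpos(d), linked(a,a), linked(a,f), linked(d,d), linked(d,f), linked(f,a), linked(f,d), linked(f,f), near(f)}

grab(d); move(d,a); free(a,f)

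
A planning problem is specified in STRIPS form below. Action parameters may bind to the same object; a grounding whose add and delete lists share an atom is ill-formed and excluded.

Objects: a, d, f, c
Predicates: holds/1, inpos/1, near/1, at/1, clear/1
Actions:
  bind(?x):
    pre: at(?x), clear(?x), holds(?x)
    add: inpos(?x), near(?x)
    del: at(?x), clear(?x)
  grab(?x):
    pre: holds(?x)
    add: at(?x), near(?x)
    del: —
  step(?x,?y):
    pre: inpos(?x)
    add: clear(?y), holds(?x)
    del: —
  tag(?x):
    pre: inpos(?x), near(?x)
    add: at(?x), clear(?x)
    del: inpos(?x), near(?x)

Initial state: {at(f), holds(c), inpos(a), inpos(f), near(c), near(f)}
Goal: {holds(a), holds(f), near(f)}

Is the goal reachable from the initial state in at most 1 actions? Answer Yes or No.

No

1. step(a,a)  →  {at(f), clear(a), holds(a), holds(c), inpos(a), inpos(f), near(c), near(f)}
2. step(f,a)  →  {at(f), clear(a), holds(a), holds(c), holds(f), inpos(a), inpos(f), near(c), near(f)}
optimal plan length = 2; 2 > 1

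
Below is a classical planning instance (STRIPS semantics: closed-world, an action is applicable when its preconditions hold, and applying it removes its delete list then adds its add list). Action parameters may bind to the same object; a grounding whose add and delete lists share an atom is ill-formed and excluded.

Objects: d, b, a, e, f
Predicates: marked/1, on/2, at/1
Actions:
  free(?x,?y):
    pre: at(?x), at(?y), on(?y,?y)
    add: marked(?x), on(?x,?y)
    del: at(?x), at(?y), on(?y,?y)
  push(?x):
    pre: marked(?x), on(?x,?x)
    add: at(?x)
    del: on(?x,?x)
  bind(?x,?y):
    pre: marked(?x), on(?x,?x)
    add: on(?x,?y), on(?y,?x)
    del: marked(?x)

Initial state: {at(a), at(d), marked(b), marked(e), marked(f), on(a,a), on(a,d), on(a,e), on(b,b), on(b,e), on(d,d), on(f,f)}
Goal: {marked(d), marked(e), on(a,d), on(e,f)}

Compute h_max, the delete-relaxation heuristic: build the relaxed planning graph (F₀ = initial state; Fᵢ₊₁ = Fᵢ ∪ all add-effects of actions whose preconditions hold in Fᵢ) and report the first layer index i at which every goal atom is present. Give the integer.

F0 = init (12 atoms)
F1 = F0 ∪ {at(b), at(f), marked(a), marked(d), on(a,b), on(a,f), on(b,a), on(b,d), on(b,f), on(d,a), on(d,b), on(d,f), on(e,b), on(e,f), on(f,a), on(f,b), on(f,d), on(f,e)}  (30 atoms)
goal ⊆ F1  ⇒  h_max = 1

1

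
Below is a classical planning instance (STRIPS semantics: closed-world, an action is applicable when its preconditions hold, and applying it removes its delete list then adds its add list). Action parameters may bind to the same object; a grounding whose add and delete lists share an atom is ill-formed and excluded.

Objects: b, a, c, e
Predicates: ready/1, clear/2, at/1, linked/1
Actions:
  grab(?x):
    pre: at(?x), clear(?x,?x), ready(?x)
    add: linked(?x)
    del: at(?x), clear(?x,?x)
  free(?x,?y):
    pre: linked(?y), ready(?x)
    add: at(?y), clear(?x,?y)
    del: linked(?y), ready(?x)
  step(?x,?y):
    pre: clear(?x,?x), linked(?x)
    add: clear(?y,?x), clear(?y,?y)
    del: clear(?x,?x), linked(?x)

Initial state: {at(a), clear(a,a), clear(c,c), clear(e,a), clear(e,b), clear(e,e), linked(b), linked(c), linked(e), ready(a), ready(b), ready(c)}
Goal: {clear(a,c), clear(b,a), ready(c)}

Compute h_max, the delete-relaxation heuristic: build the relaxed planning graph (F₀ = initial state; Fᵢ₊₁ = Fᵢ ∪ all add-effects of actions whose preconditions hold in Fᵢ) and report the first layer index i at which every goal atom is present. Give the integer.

F0 = init (12 atoms)
F1 = F0 ∪ {at(b), at(c), at(e), clear(a,b), clear(a,c), clear(a,e), clear(b,b), clear(b,c), clear(b,e), clear(c,b), clear(c,e), clear(e,c), linked(a)}  (25 atoms)
F2 = F1 ∪ {clear(b,a), clear(c,a)}  (27 atoms)
goal ⊆ F2  ⇒  h_max = 2

2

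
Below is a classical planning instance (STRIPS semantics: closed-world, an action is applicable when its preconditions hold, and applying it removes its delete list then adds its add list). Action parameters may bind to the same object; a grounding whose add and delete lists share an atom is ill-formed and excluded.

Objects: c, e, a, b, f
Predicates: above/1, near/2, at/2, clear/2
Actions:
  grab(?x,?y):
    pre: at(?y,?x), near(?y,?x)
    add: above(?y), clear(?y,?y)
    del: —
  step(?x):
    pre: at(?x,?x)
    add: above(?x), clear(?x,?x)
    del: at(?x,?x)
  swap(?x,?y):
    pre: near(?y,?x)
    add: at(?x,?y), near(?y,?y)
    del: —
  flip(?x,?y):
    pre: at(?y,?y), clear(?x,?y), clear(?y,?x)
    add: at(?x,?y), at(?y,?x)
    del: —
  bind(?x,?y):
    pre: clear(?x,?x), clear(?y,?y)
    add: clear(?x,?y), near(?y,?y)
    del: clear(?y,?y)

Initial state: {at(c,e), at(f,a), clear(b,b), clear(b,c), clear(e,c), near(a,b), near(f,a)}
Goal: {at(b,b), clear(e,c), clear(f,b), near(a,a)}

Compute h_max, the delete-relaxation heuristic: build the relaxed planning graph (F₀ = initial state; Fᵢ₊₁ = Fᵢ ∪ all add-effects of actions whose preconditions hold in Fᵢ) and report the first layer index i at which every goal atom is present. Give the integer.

3

F0 = init (7 atoms)
F1 = F0 ∪ {above(f), at(a,f), at(b,a), clear(f,f), near(a,a), near(f,f)}  (13 atoms)
F2 = F1 ∪ {at(a,a), at(f,f), clear(b,f), clear(f,b), near(b,b)}  (18 atoms)
F3 = F2 ∪ {above(a), at(b,b), at(b,f), at(f,b), clear(a,a)}  (23 atoms)
goal ⊆ F3  ⇒  h_max = 3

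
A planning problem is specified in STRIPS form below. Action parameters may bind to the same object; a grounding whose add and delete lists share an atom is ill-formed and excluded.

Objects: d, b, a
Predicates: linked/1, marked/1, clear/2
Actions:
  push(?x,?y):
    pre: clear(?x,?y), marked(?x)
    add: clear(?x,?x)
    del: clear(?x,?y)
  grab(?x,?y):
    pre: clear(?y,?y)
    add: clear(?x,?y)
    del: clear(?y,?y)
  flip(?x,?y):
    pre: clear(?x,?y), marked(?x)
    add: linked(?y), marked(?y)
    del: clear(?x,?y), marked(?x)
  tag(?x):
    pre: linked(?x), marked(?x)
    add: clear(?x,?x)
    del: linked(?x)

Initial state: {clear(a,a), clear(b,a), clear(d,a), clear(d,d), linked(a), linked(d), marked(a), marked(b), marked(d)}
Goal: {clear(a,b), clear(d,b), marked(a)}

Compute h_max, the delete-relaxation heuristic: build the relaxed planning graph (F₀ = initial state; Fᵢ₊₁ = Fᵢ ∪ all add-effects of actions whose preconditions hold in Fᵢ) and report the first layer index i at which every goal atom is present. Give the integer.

2

F0 = init (9 atoms)
F1 = F0 ∪ {clear(a,d), clear(b,b), clear(b,d)}  (12 atoms)
F2 = F1 ∪ {clear(a,b), clear(d,b)}  (14 atoms)
goal ⊆ F2  ⇒  h_max = 2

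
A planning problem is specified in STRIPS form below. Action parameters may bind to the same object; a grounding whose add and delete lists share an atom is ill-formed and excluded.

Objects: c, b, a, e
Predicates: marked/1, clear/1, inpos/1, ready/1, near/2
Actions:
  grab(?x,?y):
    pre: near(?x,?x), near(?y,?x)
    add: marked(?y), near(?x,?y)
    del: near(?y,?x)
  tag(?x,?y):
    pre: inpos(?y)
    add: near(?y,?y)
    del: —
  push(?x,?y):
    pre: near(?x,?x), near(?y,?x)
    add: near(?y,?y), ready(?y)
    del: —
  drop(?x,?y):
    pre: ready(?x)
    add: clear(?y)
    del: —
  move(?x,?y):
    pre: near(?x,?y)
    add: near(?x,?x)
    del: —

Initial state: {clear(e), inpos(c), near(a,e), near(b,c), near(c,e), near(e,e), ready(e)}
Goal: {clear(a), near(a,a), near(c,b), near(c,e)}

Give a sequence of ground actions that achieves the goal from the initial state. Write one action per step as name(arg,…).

1. tag(c,c)  →  {clear(e), inpos(c), near(a,e), near(b,c), near(c,c), near(c,e), near(e,e), ready(e)}
2. grab(c,b)  →  {clear(e), inpos(c), marked(b), near(a,e), near(c,b), near(c,c), near(c,e), near(e,e), ready(e)}
3. push(e,a)  →  {clear(e), inpos(c), marked(b), near(a,a), near(a,e), near(c,b), near(c,c), near(c,e), near(e,e), ready(a), ready(e)}
4. drop(a,a)  →  {clear(a), clear(e), inpos(c), marked(b), near(a,a), near(a,e), near(c,b), near(c,c), near(c,e), near(e,e), ready(a), ready(e)}

tag(c,c); grab(c,b); push(e,a); drop(a,a)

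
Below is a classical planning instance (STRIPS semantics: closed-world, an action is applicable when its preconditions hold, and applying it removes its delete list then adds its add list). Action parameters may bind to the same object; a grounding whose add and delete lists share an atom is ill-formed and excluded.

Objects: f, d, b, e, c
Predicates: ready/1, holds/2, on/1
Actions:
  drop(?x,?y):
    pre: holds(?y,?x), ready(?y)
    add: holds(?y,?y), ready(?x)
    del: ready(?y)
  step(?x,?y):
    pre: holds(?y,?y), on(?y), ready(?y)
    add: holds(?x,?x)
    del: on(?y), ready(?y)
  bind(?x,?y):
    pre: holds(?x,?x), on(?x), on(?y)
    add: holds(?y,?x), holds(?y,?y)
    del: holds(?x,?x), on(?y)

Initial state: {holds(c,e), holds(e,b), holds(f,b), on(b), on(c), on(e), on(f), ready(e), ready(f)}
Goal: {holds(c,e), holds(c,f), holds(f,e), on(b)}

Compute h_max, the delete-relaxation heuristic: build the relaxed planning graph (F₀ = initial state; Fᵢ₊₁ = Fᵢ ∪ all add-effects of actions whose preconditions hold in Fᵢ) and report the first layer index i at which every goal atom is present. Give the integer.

2

F0 = init (9 atoms)
F1 = F0 ∪ {holds(e,e), holds(f,f), ready(b)}  (12 atoms)
F2 = F1 ∪ {holds(b,b), holds(b,e), holds(b,f), holds(c,c), holds(c,f), holds(d,d), holds(e,f), holds(f,e)}  (20 atoms)
goal ⊆ F2  ⇒  h_max = 2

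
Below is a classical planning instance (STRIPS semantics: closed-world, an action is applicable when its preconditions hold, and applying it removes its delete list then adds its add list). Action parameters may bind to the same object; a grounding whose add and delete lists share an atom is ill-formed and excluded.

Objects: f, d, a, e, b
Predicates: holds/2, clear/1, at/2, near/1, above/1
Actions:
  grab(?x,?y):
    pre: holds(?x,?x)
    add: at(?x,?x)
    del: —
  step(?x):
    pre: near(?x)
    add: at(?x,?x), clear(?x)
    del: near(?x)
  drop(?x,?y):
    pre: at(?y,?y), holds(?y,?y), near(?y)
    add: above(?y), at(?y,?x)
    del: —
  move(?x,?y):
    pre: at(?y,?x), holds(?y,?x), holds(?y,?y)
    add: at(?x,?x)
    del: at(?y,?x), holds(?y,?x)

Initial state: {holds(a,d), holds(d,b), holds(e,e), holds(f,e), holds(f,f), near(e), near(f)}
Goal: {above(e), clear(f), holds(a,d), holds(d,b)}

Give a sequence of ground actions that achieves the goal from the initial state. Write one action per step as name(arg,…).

1. grab(e,f)  →  {at(e,e), holds(a,d), holds(d,b), holds(e,e), holds(f,e), holds(f,f), near(e), near(f)}
2. step(f)  →  {at(e,e), at(f,f), clear(f), holds(a,d), holds(d,b), holds(e,e), holds(f,e), holds(f,f), near(e)}
3. drop(f,e)  →  {above(e), at(e,e), at(e,f), at(f,f), clear(f), holds(a,d), holds(d,b), holds(e,e), holds(f,e), holds(f,f), near(e)}

grab(e,f); step(f); drop(f,e)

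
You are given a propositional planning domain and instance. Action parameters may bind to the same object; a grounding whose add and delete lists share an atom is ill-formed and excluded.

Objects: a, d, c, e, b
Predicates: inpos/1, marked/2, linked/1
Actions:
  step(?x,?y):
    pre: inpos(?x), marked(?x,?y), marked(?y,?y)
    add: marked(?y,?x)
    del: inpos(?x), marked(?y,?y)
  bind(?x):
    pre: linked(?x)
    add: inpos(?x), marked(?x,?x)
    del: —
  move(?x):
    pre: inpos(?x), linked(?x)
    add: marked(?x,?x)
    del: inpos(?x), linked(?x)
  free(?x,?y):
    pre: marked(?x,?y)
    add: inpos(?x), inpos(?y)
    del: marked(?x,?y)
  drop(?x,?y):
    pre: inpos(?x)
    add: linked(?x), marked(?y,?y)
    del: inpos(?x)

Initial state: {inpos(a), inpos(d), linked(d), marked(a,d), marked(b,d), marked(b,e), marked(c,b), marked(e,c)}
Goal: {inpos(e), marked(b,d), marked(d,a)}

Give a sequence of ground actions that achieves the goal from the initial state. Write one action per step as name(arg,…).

1. bind(d)  →  {inpos(a), inpos(d), linked(d), marked(a,d), marked(b,d), marked(b,e), marked(c,b), marked(d,d), marked(e,c)}
2. step(a,d)  →  {inpos(d), linked(d), marked(a,d), marked(b,d), marked(b,e), marked(c,b), marked(d,a), marked(e,c)}
3. free(e,c)  →  {inpos(c), inpos(d), inpos(e), linked(d), marked(a,d), marked(b,d), marked(b,e), marked(c,b), marked(d,a)}

bind(d); step(a,d); free(e,c)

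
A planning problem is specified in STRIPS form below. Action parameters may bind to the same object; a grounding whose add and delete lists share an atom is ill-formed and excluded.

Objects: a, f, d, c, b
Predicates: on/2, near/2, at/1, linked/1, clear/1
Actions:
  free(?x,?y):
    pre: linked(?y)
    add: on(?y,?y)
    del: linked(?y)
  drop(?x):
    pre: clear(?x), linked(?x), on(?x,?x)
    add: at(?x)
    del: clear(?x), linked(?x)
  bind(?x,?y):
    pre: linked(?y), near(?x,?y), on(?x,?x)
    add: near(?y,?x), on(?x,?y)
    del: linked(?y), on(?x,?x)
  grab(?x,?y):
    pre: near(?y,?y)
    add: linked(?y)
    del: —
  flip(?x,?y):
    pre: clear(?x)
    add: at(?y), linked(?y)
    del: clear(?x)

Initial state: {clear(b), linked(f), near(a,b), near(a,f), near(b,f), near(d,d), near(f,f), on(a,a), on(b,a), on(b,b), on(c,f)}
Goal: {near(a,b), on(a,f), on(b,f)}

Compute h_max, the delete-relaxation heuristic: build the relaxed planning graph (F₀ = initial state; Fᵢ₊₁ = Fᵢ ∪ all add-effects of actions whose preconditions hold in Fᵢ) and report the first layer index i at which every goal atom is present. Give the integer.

F0 = init (11 atoms)
F1 = F0 ∪ {at(a), at(b), at(c), at(d), at(f), linked(a), linked(b), linked(c), linked(d), near(f,a), near(f,b), on(a,f), on(b,f), on(f,f)}  (25 atoms)
goal ⊆ F1  ⇒  h_max = 1

1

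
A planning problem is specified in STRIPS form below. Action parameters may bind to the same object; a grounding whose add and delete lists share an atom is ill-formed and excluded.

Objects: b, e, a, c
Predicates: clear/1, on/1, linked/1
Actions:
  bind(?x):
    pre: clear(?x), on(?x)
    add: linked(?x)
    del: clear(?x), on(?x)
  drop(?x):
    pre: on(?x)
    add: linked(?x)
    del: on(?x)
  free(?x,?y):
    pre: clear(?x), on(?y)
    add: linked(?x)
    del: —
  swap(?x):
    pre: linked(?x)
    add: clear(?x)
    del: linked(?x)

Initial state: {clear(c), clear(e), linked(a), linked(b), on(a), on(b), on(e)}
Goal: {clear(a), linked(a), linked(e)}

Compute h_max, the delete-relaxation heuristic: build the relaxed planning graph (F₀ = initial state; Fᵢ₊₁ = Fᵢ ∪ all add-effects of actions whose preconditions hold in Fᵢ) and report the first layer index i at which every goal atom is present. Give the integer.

F0 = init (7 atoms)
F1 = F0 ∪ {clear(a), clear(b), linked(c), linked(e)}  (11 atoms)
goal ⊆ F1  ⇒  h_max = 1

1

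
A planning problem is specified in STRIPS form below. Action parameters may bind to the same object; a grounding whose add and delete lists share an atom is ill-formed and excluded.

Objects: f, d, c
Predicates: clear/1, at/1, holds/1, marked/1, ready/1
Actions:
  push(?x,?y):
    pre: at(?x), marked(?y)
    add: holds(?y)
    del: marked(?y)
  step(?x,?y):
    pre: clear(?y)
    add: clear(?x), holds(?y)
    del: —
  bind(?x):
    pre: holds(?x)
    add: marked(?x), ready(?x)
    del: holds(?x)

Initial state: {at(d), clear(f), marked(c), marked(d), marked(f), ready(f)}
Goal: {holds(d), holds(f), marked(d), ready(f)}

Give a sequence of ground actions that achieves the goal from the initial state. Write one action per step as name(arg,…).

1. step(d,f)  →  {at(d), clear(d), clear(f), holds(f), marked(c), marked(d), marked(f), ready(f)}
2. step(f,d)  →  {at(d), clear(d), clear(f), holds(d), holds(f), marked(c), marked(d), marked(f), ready(f)}

step(d,f); step(f,d)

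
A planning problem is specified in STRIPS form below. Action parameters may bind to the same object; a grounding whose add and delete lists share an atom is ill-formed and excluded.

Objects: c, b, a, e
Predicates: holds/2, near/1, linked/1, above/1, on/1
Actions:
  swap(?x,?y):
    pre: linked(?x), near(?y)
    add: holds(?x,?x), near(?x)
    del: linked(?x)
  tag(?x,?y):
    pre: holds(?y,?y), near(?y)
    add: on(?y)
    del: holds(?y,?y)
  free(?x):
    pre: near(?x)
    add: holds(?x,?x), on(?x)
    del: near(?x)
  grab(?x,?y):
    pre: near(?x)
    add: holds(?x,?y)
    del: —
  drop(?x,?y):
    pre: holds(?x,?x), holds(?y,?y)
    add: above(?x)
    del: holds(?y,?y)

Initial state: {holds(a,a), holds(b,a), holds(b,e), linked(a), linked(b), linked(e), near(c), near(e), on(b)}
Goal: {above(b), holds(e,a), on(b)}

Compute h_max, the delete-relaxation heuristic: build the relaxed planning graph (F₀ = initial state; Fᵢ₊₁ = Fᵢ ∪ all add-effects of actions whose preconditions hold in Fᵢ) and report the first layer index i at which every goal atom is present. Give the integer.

F0 = init (9 atoms)
F1 = F0 ∪ {above(a), holds(b,b), holds(c,a), holds(c,b), holds(c,c), holds(c,e), holds(e,a), holds(e,b), holds(e,c), holds(e,e), near(a), near(b), on(c), on(e)}  (23 atoms)
F2 = F1 ∪ {above(b), above(c), above(e), holds(a,b), holds(a,c), holds(a,e), holds(b,c), on(a)}  (31 atoms)
goal ⊆ F2  ⇒  h_max = 2

2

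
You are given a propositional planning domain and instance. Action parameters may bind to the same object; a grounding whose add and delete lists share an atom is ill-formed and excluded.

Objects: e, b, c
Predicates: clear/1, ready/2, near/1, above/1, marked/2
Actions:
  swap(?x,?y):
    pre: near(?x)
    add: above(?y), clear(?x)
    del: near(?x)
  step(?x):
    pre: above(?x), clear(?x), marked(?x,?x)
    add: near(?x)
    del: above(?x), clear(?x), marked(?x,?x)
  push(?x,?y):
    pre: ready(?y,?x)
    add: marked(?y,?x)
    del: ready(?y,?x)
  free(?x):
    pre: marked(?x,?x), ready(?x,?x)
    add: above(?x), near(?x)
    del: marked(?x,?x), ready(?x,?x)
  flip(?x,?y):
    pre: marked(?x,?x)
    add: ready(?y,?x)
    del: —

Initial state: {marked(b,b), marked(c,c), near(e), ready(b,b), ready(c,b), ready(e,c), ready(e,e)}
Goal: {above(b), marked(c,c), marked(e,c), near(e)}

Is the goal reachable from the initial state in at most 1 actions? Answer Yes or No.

No

1. push(c,e)  →  {marked(b,b), marked(c,c), marked(e,c), near(e), ready(b,b), ready(c,b), ready(e,e)}
2. free(b)  →  {above(b), marked(c,c), marked(e,c), near(b), near(e), ready(c,b), ready(e,e)}
optimal plan length = 2; 2 > 1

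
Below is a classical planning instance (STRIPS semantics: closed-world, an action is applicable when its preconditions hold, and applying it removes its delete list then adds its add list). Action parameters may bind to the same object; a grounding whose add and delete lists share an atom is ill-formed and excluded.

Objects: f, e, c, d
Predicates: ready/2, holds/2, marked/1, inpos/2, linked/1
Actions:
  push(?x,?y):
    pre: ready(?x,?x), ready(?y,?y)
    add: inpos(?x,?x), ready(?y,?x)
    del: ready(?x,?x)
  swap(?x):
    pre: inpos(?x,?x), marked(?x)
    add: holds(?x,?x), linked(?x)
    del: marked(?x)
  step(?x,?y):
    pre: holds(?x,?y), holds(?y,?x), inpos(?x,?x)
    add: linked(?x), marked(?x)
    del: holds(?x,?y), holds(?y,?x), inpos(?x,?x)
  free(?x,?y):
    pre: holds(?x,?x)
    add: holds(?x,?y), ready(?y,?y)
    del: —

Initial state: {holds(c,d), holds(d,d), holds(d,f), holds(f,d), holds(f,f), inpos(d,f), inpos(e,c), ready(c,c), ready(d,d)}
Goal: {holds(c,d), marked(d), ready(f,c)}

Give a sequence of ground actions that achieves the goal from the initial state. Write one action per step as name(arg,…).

1. push(d,c)  →  {holds(c,d), holds(d,d), holds(d,f), holds(f,d), holds(f,f), inpos(d,d), inpos(d,f), inpos(e,c), ready(c,c), ready(c,d)}
2. step(d,f)  →  {holds(c,d), holds(d,d), holds(f,f), inpos(d,f), inpos(e,c), linked(d), marked(d), ready(c,c), ready(c,d)}
3. free(f,f)  →  {holds(c,d), holds(d,d), holds(f,f), inpos(d,f), inpos(e,c), linked(d), marked(d), ready(c,c), ready(c,d), ready(f,f)}
4. push(c,f)  →  {holds(c,d), holds(d,d), holds(f,f), inpos(c,c), inpos(d,f), inpos(e,c), linked(d), marked(d), ready(c,d), ready(f,c), ready(f,f)}

push(d,c); step(d,f); free(f,f); push(c,f)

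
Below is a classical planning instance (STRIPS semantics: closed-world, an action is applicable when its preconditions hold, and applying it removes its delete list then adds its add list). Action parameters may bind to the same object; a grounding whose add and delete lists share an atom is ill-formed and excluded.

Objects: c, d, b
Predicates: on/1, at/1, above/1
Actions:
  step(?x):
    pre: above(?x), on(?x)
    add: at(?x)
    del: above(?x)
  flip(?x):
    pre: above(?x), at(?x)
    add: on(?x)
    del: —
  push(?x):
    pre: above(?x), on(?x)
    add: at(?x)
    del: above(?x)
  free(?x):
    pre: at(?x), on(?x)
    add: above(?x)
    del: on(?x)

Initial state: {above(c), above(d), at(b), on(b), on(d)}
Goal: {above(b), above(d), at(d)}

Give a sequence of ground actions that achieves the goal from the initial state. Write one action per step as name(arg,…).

1. step(d)  →  {above(c), at(b), at(d), on(b), on(d)}
2. free(d)  →  {above(c), above(d), at(b), at(d), on(b)}
3. free(b)  →  {above(b), above(c), above(d), at(b), at(d)}

step(d); free(d); free(b)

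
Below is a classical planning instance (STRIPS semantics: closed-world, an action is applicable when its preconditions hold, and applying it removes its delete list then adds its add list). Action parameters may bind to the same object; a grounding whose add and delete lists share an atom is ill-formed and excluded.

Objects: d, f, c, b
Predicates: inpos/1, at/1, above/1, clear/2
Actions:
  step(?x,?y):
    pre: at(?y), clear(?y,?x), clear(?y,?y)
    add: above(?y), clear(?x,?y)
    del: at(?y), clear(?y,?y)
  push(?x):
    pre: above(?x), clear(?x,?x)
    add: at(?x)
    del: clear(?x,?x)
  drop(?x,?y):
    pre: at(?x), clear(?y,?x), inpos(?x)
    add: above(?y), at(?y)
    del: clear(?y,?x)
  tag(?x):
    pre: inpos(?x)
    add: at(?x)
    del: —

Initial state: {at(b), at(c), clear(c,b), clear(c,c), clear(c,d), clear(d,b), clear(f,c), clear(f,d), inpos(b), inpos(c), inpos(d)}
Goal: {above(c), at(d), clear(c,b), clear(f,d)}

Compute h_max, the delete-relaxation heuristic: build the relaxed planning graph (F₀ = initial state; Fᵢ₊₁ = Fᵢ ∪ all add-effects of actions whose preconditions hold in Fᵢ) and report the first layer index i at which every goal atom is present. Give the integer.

1

F0 = init (11 atoms)
F1 = F0 ∪ {above(c), above(d), above(f), at(d), at(f), clear(b,c), clear(d,c)}  (18 atoms)
goal ⊆ F1  ⇒  h_max = 1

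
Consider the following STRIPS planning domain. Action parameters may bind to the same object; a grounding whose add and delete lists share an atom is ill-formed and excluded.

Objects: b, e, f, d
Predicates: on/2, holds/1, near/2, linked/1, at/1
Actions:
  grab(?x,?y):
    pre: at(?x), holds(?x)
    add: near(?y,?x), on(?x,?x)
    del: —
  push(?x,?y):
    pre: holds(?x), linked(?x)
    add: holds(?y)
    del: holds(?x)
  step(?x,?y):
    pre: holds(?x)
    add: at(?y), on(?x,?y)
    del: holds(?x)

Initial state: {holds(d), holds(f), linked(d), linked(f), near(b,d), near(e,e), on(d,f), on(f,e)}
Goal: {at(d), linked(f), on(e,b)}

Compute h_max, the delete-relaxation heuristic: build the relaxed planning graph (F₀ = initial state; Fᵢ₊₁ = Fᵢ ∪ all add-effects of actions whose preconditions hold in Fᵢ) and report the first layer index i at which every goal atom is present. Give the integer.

2

F0 = init (8 atoms)
F1 = F0 ∪ {at(b), at(d), at(e), at(f), holds(b), holds(e), on(d,b), on(d,d), on(d,e), on(f,b), on(f,d), on(f,f)}  (20 atoms)
F2 = F1 ∪ {near(b,b), near(b,e), near(b,f), near(d,b), near(d,d), near(d,e), near(d,f), near(e,b), near(e,d), near(e,f), near(f,b), near(f,d), near(f,e), near(f,f), on(b,b), on(b,d), on(b,e), on(b,f), on(e,b), on(e,d), on(e,e), on(e,f)}  (42 atoms)
goal ⊆ F2  ⇒  h_max = 2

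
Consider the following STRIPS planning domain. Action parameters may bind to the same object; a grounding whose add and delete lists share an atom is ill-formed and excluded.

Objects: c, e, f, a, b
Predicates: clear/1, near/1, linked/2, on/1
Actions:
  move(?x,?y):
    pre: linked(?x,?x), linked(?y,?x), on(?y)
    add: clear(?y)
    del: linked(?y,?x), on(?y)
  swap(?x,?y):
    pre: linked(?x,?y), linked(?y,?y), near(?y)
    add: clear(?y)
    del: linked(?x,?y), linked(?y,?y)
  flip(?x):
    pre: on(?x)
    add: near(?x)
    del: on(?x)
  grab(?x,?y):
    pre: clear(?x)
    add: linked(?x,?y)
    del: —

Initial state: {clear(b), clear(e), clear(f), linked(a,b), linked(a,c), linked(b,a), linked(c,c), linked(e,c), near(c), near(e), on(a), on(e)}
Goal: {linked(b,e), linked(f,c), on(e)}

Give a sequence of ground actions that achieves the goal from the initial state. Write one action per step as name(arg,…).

1. grab(f,c)  →  {clear(b), clear(e), clear(f), linked(a,b), linked(a,c), linked(b,a), linked(c,c), linked(e,c), linked(f,c), near(c), near(e), on(a), on(e)}
2. grab(b,e)  →  {clear(b), clear(e), clear(f), linked(a,b), linked(a,c), linked(b,a), linked(b,e), linked(c,c), linked(e,c), linked(f,c), near(c), near(e), on(a), on(e)}

grab(f,c); grab(b,e)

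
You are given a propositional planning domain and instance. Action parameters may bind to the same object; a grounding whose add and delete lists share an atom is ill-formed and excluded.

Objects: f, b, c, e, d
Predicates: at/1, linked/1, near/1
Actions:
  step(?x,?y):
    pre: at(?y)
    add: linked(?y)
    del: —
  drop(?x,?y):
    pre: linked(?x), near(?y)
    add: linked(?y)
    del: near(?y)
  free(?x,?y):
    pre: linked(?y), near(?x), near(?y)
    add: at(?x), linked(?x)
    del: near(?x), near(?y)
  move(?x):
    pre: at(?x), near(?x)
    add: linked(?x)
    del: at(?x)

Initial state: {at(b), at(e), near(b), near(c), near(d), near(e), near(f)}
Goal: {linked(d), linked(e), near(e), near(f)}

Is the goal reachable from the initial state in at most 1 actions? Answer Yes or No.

1. step(f,e)  →  {at(b), at(e), linked(e), near(b), near(c), near(d), near(e), near(f)}
2. drop(e,d)  →  {at(b), at(e), linked(d), linked(e), near(b), near(c), near(e), near(f)}
optimal plan length = 2; 2 > 1

No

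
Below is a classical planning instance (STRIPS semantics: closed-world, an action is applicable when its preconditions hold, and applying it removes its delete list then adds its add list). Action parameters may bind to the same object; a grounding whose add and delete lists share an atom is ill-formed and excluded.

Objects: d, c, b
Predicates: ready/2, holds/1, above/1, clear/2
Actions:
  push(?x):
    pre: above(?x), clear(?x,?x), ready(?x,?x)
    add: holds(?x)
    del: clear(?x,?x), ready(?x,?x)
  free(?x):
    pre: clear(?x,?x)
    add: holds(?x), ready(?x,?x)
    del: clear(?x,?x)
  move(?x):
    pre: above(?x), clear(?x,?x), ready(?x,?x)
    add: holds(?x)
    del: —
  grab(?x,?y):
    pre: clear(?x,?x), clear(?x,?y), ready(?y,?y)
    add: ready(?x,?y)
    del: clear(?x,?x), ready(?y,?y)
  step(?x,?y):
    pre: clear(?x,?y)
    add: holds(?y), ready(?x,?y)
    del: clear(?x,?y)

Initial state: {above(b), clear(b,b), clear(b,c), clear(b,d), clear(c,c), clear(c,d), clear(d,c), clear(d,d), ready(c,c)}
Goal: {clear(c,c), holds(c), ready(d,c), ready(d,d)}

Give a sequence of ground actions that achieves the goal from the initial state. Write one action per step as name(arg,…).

free(d); step(d,c)

1. free(d)  →  {above(b), clear(b,b), clear(b,c), clear(b,d), clear(c,c), clear(c,d), clear(d,c), holds(d), ready(c,c), ready(d,d)}
2. step(d,c)  →  {above(b), clear(b,b), clear(b,c), clear(b,d), clear(c,c), clear(c,d), holds(c), holds(d), ready(c,c), ready(d,c), ready(d,d)}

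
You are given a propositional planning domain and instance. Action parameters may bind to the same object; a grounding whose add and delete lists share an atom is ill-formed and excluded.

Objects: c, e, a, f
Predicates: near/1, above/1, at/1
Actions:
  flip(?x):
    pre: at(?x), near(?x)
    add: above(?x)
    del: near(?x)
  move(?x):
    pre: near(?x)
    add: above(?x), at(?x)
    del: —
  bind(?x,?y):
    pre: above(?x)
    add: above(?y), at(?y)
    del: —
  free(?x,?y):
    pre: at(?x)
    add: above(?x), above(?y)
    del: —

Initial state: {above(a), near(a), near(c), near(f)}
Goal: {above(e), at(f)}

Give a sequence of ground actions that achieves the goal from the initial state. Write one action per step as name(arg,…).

move(f); bind(a,e)

1. move(f)  →  {above(a), above(f), at(f), near(a), near(c), near(f)}
2. bind(a,e)  →  {above(a), above(e), above(f), at(e), at(f), near(a), near(c), near(f)}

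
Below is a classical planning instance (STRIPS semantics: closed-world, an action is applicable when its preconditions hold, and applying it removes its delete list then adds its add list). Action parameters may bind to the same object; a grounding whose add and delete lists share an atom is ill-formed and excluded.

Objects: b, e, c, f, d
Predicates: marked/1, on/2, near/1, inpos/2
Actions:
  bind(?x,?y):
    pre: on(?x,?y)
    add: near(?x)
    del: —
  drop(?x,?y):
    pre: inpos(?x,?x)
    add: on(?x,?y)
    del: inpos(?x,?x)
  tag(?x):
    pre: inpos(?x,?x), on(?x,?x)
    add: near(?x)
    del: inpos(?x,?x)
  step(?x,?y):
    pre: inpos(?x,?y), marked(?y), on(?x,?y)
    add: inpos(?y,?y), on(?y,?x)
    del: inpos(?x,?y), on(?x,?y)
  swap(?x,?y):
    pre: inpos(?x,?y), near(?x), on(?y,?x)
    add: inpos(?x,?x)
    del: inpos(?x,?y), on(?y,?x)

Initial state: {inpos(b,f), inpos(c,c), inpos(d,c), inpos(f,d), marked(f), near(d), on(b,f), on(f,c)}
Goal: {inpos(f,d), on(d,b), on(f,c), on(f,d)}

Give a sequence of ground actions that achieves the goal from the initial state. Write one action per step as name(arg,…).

drop(c,d); step(b,f); drop(f,d); swap(d,c); drop(d,b)

1. drop(c,d)  →  {inpos(b,f), inpos(d,c), inpos(f,d), marked(f), near(d), on(b,f), on(c,d), on(f,c)}
2. step(b,f)  →  {inpos(d,c), inpos(f,d), inpos(f,f), marked(f), near(d), on(c,d), on(f,b), on(f,c)}
3. drop(f,d)  →  {inpos(d,c), inpos(f,d), marked(f), near(d), on(c,d), on(f,b), on(f,c), on(f,d)}
4. swap(d,c)  →  {inpos(d,d), inpos(f,d), marked(f), near(d), on(f,b), on(f,c), on(f,d)}
5. drop(d,b)  →  {inpos(f,d), marked(f), near(d), on(d,b), on(f,b), on(f,c), on(f,d)}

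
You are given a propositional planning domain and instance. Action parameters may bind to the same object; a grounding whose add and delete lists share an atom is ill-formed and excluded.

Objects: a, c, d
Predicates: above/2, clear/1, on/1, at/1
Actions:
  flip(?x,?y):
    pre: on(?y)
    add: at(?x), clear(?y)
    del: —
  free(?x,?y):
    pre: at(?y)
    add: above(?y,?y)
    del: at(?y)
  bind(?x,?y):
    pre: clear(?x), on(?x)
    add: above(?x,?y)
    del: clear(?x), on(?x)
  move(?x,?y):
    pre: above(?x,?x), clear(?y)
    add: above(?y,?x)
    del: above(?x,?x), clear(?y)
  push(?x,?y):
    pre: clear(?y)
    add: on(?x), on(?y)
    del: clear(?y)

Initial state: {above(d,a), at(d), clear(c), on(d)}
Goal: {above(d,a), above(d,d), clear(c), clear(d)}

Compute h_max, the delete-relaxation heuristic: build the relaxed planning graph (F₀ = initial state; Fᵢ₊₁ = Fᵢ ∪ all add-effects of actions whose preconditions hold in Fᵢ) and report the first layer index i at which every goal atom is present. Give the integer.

1

F0 = init (4 atoms)
F1 = F0 ∪ {above(d,d), at(a), at(c), clear(d), on(a), on(c)}  (10 atoms)
goal ⊆ F1  ⇒  h_max = 1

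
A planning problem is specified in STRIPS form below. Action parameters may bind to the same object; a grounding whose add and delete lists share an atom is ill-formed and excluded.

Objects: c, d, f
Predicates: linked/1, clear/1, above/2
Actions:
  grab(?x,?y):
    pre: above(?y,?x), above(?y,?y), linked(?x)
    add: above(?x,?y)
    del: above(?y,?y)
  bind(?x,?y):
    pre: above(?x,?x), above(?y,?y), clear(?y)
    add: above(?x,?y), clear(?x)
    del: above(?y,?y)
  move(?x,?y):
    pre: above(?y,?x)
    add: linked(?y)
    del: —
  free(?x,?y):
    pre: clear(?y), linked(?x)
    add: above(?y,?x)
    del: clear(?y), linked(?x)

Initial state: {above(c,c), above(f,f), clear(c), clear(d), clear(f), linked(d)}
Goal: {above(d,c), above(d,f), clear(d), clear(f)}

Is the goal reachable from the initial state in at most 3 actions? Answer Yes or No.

1. free(d,d)  →  {above(c,c), above(d,d), above(f,f), clear(c), clear(f)}
2. bind(d,c)  →  {above(d,c), above(d,d), above(f,f), clear(c), clear(d), clear(f)}
3. bind(d,f)  →  {above(d,c), above(d,d), above(d,f), clear(c), clear(d), clear(f)}
optimal plan length = 3; 3 ≤ 3

Yes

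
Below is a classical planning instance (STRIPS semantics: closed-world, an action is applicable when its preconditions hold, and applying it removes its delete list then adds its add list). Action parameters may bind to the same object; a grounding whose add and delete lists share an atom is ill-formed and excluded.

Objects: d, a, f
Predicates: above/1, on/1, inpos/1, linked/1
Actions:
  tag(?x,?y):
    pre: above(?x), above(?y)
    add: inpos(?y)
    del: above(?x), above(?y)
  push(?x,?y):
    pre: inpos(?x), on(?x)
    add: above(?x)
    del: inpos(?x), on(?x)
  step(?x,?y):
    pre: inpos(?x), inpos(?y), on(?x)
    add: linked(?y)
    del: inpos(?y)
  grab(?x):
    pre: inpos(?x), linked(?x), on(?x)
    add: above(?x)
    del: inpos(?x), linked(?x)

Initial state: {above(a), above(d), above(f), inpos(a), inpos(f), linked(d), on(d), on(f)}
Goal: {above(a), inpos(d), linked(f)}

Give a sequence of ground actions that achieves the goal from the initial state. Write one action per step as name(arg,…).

1. tag(d,d)  →  {above(a), above(f), inpos(a), inpos(d), inpos(f), linked(d), on(d), on(f)}
2. step(d,f)  →  {above(a), above(f), inpos(a), inpos(d), linked(d), linked(f), on(d), on(f)}

tag(d,d); step(d,f)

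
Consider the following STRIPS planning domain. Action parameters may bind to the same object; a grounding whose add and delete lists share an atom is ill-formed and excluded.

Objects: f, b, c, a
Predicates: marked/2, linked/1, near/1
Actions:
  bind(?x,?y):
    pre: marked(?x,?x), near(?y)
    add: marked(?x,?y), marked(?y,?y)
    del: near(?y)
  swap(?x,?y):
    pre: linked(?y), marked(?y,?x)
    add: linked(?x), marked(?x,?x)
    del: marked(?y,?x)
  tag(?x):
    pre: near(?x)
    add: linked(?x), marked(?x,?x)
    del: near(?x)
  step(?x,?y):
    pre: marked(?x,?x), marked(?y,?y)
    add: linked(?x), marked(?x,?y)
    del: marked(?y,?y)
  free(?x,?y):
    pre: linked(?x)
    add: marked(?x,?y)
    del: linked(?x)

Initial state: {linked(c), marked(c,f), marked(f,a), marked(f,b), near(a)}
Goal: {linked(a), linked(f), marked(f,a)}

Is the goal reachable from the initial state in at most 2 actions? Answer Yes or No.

1. swap(f,c)  →  {linked(c), linked(f), marked(f,a), marked(f,b), marked(f,f), near(a)}
2. tag(a)  →  {linked(a), linked(c), linked(f), marked(a,a), marked(f,a), marked(f,b), marked(f,f)}
optimal plan length = 2; 2 ≤ 2

Yes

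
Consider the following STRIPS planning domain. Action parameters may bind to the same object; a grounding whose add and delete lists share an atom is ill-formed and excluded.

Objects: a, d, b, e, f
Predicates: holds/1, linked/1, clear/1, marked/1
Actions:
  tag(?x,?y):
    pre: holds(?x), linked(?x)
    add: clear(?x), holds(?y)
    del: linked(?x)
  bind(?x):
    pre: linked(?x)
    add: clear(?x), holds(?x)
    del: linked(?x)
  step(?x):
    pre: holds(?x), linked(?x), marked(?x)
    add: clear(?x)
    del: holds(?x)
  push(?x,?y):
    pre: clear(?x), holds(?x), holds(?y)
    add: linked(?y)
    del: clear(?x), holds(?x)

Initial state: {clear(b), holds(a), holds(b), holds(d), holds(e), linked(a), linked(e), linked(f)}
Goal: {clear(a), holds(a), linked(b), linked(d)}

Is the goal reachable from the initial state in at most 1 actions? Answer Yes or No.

1. tag(a,a)  →  {clear(a), clear(b), holds(a), holds(b), holds(d), holds(e), linked(e), linked(f)}
2. tag(e,a)  →  {clear(a), clear(b), clear(e), holds(a), holds(b), holds(d), holds(e), linked(f)}
3. push(b,b)  →  {clear(a), clear(e), holds(a), holds(d), holds(e), linked(b), linked(f)}
4. push(e,d)  →  {clear(a), holds(a), holds(d), linked(b), linked(d), linked(f)}
optimal plan length = 4; 4 > 1

No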